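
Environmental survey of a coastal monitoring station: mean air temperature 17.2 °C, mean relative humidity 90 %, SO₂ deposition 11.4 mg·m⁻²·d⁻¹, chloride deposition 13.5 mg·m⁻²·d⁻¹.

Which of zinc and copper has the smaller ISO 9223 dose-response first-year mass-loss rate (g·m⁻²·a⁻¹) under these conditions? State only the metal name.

zinc

zinc: temperature factor f = -0.071·(7.2) = -0.5112
  Pd branch = 0.0129·Pd^0.44·e^(0.046·RH+f) = 1.418 μm/a
  Cl⁻ term: 0.0175·13.5^0.57·exp(0.008·90+0.085·17.2) = 0.6838
  r_corr = 1.418 + 0.6838 = 2.102 μm/a
  mass loss = 2.102 μm/a × 7.14 g/cm³ = 15.01 g·m⁻²·a⁻¹
copper: f(T) = -0.080·(T−10) [T>10 °C] = -0.5760
  Pd branch = 0.0053·Pd^0.26·e^(0.059·RH+f) = 1.135 μm/a
  Cl⁻ term: 0.01025·13.5^0.27·exp(0.036·90+0.049·17.2) = 1.228
  sum: 1.135 + 1.228 → r_corr = 2.363 μm/a
  mass loss = 2.363 μm/a × 8.96 g/cm³ = 21.17 g·m⁻²·a⁻¹
Ordering by g·m⁻²·a⁻¹: copper (21.2) > zinc (15)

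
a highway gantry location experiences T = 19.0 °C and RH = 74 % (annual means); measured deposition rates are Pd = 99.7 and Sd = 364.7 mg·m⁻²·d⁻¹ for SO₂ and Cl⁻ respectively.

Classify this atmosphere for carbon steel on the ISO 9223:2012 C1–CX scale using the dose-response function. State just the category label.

carbon steel: T>10 °C ⇒ hinge -0.054·(19.0−10) = -0.4860
  SO₂ term: 1.77·99.7^0.52·exp(0.02·74-0.4860) = 52.36
  Cl⁻ term: 0.102·364.7^0.62·exp(0.033·74+0.04·19.0) = 97.19
  sum: 52.36 + 97.19 → r_corr = 149.5 μm/a
Category bounds: 80…200 μm/a bracket r_corr ⇒ C5

C5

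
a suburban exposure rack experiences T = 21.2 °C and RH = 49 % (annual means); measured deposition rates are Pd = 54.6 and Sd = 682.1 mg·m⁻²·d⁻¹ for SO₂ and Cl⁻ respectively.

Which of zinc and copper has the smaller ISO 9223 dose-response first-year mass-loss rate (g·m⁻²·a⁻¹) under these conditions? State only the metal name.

zinc: f(T) = -0.071·(T−10) [T>10 °C] = -0.7952
  sulphur-dioxide contribution → 0.3225 μm/a
  chloride contribution → 6.474 μm/a
  total first-year rate 6.796 μm/a
  mass loss = 6.796 μm/a × 7.14 g/cm³ = 48.53 g·m⁻²·a⁻¹
copper: temperature factor f = -0.080·(11.2) = -0.8960
  sulphur-dioxide contribution → 0.1102 μm/a
  chloride contribution → 0.9842 μm/a
  total first-year rate 1.094 μm/a
  mass loss = 1.094 μm/a × 8.96 g/cm³ = 9.807 g·m⁻²·a⁻¹
Ordering by g·m⁻²·a⁻¹: zinc (48.5) > copper (9.81)

copper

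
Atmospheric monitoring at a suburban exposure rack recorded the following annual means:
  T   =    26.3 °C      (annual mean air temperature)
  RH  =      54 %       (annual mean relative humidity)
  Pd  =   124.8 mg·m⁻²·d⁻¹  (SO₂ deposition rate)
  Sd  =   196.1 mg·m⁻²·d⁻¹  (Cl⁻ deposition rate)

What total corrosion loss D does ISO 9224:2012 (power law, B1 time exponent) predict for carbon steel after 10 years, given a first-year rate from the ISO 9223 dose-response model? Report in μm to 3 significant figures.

carbon steel: f(T) = -0.054·(T−10) [T>10 °C] = -0.8802
  sulphur-dioxide contribution → 26.59 μm/a
  chloride contribution → 45.79 μm/a
  ⇒ r_corr(carbon steel) = 72.38 μm/a
ISO 9224: D(t) = r_corr · t^b with b = 0.523 (carbon steel, B1)
  D(10) = 72.38 × 10^0.523 = 72.38 × 3.334 = 241.3 μm

D(10) = 241 μm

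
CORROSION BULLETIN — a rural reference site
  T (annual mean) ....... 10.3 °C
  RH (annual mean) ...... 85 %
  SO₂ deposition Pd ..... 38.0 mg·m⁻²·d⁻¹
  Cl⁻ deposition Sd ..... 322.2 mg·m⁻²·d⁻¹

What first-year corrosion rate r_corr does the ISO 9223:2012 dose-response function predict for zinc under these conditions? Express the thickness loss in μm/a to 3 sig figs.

zinc: T>10 °C ⇒ hinge -0.071·(10.3−10) = -0.0213
  SO₂ term: 0.0129·38.0^0.44·exp(0.046·85-0.0213) = 3.123
  Cl⁻ term: 0.0175·322.2^0.57·exp(0.008·85+0.085·10.3) = 2.23
  r_corr = 3.123 + 2.23 = 5.352 μm/a

r_corr = 5.35 μm/a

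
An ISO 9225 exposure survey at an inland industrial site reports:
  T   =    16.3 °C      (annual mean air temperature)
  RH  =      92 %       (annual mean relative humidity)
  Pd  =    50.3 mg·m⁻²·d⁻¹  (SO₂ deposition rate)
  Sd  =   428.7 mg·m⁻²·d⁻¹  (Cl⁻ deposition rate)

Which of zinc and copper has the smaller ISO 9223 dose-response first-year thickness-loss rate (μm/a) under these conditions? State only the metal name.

zinc: T>10 °C ⇒ hinge -0.071·(16.3−10) = -0.4473
  sulphur-dioxide contribution → 3.184 μm/a
  chloride contribution → 4.621 μm/a
  ⇒ r_corr(zinc) = 7.805 μm/a
copper: T>10 °C ⇒ hinge -0.080·(16.3−10) = -0.5040
  sulphur-dioxide contribution → 2.019 μm/a
  chloride contribution → 3.211 μm/a
  ⇒ r_corr(copper) = 5.23 μm/a
Ordering by μm/a: zinc (7.8) > copper (5.23)

copper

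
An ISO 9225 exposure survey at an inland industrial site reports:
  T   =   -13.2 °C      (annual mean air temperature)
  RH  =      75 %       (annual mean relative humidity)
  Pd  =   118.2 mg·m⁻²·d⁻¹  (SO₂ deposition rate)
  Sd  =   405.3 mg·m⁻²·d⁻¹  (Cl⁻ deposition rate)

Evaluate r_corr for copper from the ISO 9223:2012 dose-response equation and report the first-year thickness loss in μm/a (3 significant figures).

copper: temperature factor f = +0.126·(-23.2) = -2.9232
  Pd branch = 0.0053·Pd^0.26·e^(0.059·RH+f) = 0.0823 μm/a
  Cl⁻ term: 0.01025·405.3^0.27·exp(0.036·75+0.049·-13.2) = 0.4041
  sum: 0.0823 + 0.4041 → r_corr = 0.4864 μm/a

r_corr = 0.486 μm/a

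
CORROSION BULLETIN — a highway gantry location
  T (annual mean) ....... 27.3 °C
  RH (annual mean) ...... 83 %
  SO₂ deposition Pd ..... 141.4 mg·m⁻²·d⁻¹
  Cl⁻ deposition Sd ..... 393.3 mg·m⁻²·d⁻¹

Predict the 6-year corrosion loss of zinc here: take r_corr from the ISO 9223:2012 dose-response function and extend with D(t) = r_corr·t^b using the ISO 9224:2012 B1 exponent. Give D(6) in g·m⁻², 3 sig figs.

zinc: T>10 °C ⇒ hinge -0.071·(27.3−10) = -1.2283
  sulphur-dioxide contribution → 1.519 μm/a
  chloride contribution → 10.43 μm/a
  ⇒ r_corr(zinc) = 11.95 μm/a
Power-law: D(6) = r_corr · 6^0.813
  D(6) = 11.95 × 6^0.813 = 11.95 × 4.292 = 51.27 μm
  Mass loss = 51.27 μm × 7.14 g/cm³ = 366.1 g·m⁻²

D(6) = 366 g·m⁻²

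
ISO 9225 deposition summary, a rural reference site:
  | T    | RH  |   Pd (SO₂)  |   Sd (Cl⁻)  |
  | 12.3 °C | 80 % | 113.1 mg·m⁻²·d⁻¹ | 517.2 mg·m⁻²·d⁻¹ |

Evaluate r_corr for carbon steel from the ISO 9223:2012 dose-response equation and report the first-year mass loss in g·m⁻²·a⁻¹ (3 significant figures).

carbon steel: temperature factor f = -0.054·(2.3) = -0.1242
  Pd branch = 1.77·Pd^0.52·e^(0.02·RH+f) = 90.51 μm/a
  Sd branch = 0.102·Sd^0.62·e^(0.033·RH+0.04·T) = 112.5 μm/a
  r_corr = 90.51 + 112.5 = 203 μm/a
Convert to mass loss: 203 μm/a × 7.85 g/cm³ = 1594 g·m⁻²·a⁻¹

r_corr = 1.59e+03 g·m⁻²·a⁻¹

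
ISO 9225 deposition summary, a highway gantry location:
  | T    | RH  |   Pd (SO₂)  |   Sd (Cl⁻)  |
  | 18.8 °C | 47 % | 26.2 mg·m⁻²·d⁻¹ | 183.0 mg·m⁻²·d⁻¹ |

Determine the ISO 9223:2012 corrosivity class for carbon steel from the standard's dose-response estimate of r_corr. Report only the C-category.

C3

carbon steel: f(T) = -0.054·(T−10) [T>10 °C] = -0.4752
  sulphur-dioxide contribution → 15.39 μm/a
  chloride contribution → 25.79 μm/a
  total first-year rate 41.19 μm/a
41.2 μm/a falls in (25, 50] for carbon steel → category C3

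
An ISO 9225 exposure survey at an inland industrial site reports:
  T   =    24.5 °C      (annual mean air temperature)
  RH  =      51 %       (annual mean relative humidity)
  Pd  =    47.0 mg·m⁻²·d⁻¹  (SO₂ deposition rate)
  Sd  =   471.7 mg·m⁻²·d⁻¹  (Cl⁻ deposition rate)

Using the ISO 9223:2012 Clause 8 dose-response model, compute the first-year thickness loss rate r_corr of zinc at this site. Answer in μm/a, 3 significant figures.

r_corr = 7.32 μm/a

zinc: f(T) = -0.071·(T−10) [T>10 °C] = -1.0295
  Pd branch = 0.0129·Pd^0.44·e^(0.046·RH+f) = 0.2619 μm/a
  Cl⁻ term: 0.0175·471.7^0.57·exp(0.008·51+0.085·24.5) = 7.057
  sum: 0.2619 + 7.057 → r_corr = 7.319 μm/a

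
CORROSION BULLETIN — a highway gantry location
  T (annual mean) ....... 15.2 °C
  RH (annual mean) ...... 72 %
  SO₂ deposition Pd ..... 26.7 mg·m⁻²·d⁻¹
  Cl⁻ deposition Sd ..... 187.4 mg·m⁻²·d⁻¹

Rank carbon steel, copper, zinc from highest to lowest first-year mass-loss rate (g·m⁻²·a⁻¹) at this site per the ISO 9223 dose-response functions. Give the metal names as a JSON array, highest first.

carbon steel: temperature factor f = -0.054·(5.2) = -0.2808
  sulphur-dioxide contribution → 31.13 μm/a
  chloride contribution → 51.72 μm/a
  ⇒ r_corr(carbon steel) = 82.85 μm/a
  mass loss = 82.85 μm/a × 7.85 g/cm³ = 650.4 g·m⁻²·a⁻¹
copper: T>10 °C ⇒ hinge -0.080·(15.2−10) = -0.4160
  sulphur-dioxide contribution → 0.5746 μm/a
  chloride contribution → 1.184 μm/a
  total first-year rate 1.759 μm/a
  mass loss = 1.759 μm/a × 8.96 g/cm³ = 15.76 g·m⁻²·a⁻¹
zinc: f(T) = -0.071·(T−10) [T>10 °C] = -0.3692
  sulphur-dioxide contribution → 1.038 μm/a
  chloride contribution → 2.238 μm/a
  total first-year rate 3.276 μm/a
  mass loss = 3.276 μm/a × 7.14 g/cm³ = 23.39 g·m⁻²·a⁻¹
Ordering by g·m⁻²·a⁻¹: carbon steel (650) > zinc (23.4) > copper (15.8)

["carbon steel", "zinc", "copper"]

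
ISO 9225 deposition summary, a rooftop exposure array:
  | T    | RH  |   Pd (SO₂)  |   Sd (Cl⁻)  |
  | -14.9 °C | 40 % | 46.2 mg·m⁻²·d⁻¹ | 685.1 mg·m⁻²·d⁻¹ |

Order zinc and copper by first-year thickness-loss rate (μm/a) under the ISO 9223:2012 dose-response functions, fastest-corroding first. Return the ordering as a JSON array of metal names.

["zinc", "copper"]

zinc: f(T) = +0.038·(T−10) [T≤10 °C] = -0.9462
  Pd branch = 0.0129·Pd^0.44·e^(0.046·RH+f) = 0.1703 μm/a
  Cl⁻ term: 0.0175·685.1^0.57·exp(0.008·40+0.085·-14.9) = 0.2808
  r_corr = 0.1703 + 0.2808 = 0.4511 μm/a
copper: T≤10 °C ⇒ hinge +0.126·(-14.9−10) = -3.1374
  SO₂ term: 0.0053·46.2^0.26·exp(0.059·40-3.1374) = 0.006599
  Sd branch = 0.01025·Sd^0.27·e^(0.036·RH+0.049·T) = 0.1215 μm/a
  sum: 0.006599 + 0.1215 → r_corr = 0.1281 μm/a
Ordering by μm/a: zinc (0.451) > copper (0.128)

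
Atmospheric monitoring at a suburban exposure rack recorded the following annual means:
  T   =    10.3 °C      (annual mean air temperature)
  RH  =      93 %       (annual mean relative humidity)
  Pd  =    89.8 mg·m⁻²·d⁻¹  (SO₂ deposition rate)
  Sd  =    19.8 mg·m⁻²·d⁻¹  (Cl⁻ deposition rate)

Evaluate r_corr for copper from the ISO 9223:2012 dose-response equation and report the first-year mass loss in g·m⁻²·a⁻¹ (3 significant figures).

r_corr = 45.7 g·m⁻²·a⁻¹

copper: temperature factor f = -0.080·(0.3) = -0.0240
  SO₂ term: 0.0053·89.8^0.26·exp(0.059·93-0.0240) = 4.024
  Cl⁻ term: 0.01025·19.8^0.27·exp(0.036·93+0.049·10.3) = 1.082
  sum: 4.024 + 1.082 → r_corr = 5.106 μm/a
Convert to mass loss: 5.106 μm/a × 8.96 g/cm³ = 45.75 g·m⁻²·a⁻¹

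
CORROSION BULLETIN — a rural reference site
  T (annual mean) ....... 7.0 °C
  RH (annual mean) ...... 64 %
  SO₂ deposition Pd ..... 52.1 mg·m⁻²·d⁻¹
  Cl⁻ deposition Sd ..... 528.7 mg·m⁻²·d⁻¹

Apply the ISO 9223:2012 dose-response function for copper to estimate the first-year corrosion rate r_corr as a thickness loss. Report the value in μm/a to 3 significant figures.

copper: T≤10 °C ⇒ hinge +0.126·(7.0−10) = -0.3780
  SO₂ term: 0.0053·52.1^0.26·exp(0.059·64-0.3780) = 0.443
  Sd branch = 0.01025·Sd^0.27·e^(0.036·RH+0.049·T) = 0.7863 μm/a
  sum: 0.443 + 0.7863 → r_corr = 1.229 μm/a

r_corr = 1.23 μm/a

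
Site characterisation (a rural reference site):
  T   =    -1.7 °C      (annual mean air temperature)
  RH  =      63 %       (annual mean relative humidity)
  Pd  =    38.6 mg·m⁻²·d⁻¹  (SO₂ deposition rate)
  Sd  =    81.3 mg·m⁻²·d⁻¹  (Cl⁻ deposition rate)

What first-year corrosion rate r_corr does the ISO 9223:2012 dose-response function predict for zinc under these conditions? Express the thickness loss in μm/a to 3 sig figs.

r_corr = 1.06 μm/a

zinc: f(T) = +0.038·(T−10) [T≤10 °C] = -0.4446
  SO₂ term: 0.0129·38.6^0.44·exp(0.046·63-0.4446) = 0.7485
  Sd branch = 0.0175·Sd^0.57·e^(0.008·RH+0.085·T) = 0.3076 μm/a
  sum: 0.7485 + 0.3076 → r_corr = 1.056 μm/a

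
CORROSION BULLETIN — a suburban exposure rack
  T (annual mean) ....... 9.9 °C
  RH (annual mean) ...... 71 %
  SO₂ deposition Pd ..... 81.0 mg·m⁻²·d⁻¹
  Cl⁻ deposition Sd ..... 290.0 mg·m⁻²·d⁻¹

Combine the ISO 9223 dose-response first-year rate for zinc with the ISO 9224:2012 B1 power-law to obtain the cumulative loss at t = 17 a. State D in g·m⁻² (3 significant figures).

zinc: temperature factor f = +0.038·(-0.1) = -0.0038
  sulphur-dioxide contribution → 2.329 μm/a
  chloride contribution → 1.814 μm/a
  ⇒ r_corr(zinc) = 4.143 μm/a
Long-term exponent b (ISO 9224 Table 2, B1) = 0.813
  D(17) = 4.143 × 17^0.813 = 4.143 × 10.01 = 41.46 μm
  Mass loss = 41.46 μm × 7.14 g/cm³ = 296 g·m⁻²

D(17) = 296 g·m⁻²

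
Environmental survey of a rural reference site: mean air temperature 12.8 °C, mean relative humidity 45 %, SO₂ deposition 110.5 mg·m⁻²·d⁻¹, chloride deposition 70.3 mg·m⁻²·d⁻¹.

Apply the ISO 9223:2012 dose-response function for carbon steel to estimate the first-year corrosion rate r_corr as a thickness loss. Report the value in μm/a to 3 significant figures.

carbon steel: f(T) = -0.054·(T−10) [T>10 °C] = -0.1512
  Pd branch = 1.77·Pd^0.52·e^(0.02·RH+f) = 43.22 μm/a
  Cl⁻ term: 0.102·70.3^0.62·exp(0.033·45+0.04·12.8) = 10.5
  sum: 43.22 + 10.5 → r_corr = 53.72 μm/a

r_corr = 53.7 μm/a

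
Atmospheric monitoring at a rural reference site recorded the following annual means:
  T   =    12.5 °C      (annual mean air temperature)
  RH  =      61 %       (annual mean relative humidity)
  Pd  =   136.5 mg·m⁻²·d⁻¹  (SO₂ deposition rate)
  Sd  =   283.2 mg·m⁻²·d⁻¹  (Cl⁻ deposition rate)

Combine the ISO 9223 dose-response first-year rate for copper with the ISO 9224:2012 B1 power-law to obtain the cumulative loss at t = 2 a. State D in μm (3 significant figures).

D(2) = 2.14 μm

copper: f(T) = -0.080·(T−10) [T>10 °C] = -0.2000
  SO₂ term: 0.0053·136.5^0.26·exp(0.059·61-0.2000) = 0.5696
  Sd branch = 0.01025·Sd^0.27·e^(0.036·RH+0.049·T) = 0.7807 μm/a
  sum: 0.5696 + 0.7807 → r_corr = 1.35 μm/a
Long-term exponent b (ISO 9224 Table 2, B1) = 0.667
  D(2) = 1.35 × 2^0.667 = 1.35 × 1.588 = 2.144 μm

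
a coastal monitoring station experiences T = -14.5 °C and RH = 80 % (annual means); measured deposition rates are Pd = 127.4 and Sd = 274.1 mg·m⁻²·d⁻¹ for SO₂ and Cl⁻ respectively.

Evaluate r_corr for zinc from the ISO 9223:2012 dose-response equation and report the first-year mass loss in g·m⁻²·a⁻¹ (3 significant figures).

r_corr = 13.8 g·m⁻²·a⁻¹

zinc: f(T) = +0.038·(T−10) [T≤10 °C] = -0.9310
  Pd branch = 0.0129·Pd^0.44·e^(0.046·RH+f) = 1.701 μm/a
  Cl⁻ term: 0.0175·274.1^0.57·exp(0.008·80+0.085·-14.5) = 0.2373
  r_corr = 1.701 + 0.2373 = 1.938 μm/a
Convert to mass loss: 1.938 μm/a × 7.14 g/cm³ = 13.84 g·m⁻²·a⁻¹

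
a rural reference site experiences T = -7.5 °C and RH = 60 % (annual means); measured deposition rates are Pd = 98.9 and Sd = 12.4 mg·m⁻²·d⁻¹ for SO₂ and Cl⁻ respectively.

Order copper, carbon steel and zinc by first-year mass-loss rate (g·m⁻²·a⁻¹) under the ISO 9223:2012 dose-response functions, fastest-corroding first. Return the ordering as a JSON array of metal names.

["carbon steel", "zinc", "copper"]

copper: T≤10 °C ⇒ hinge +0.126·(-7.5−10) = -2.2050
  sulphur-dioxide contribution → 0.0665 μm/a
  chloride contribution → 0.1215 μm/a
  total first-year rate 0.188 μm/a
  mass loss = 0.188 μm/a × 8.96 g/cm³ = 1.684 g·m⁻²·a⁻¹
carbon steel: temperature factor f = +0.150·(-17.5) = -2.6250
  sulphur-dioxide contribution → 4.641 μm/a
  chloride contribution → 2.607 μm/a
  total first-year rate 7.248 μm/a
  mass loss = 7.248 μm/a × 7.85 g/cm³ = 56.9 g·m⁻²·a⁻¹
zinc: f(T) = +0.038·(T−10) [T≤10 °C] = -0.6650
  sulphur-dioxide contribution → 0.7913 μm/a
  chloride contribution → 0.06279 μm/a
  total first-year rate 0.8541 μm/a
  mass loss = 0.8541 μm/a × 7.14 g/cm³ = 6.098 g·m⁻²·a⁻¹
Ordering by g·m⁻²·a⁻¹: carbon steel (56.9) > zinc (6.1) > copper (1.68)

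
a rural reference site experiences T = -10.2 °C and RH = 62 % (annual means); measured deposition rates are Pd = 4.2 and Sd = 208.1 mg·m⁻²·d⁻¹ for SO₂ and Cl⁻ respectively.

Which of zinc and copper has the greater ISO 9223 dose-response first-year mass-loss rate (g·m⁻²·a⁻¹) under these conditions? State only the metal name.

zinc: f(T) = +0.038·(T−10) [T≤10 °C] = -0.7676
  SO₂ term: 0.0129·4.2^0.44·exp(0.046·62-0.7676) = 0.195
  Sd branch = 0.0175·Sd^0.57·e^(0.008·RH+0.085·T) = 0.2531 μm/a
  sum: 0.195 + 0.2531 → r_corr = 0.4481 μm/a
  mass loss = 0.4481 μm/a × 7.14 g/cm³ = 3.2 g·m⁻²·a⁻¹
copper: temperature factor f = +0.126·(-20.2) = -2.5452
  Pd branch = 0.0053·Pd^0.26·e^(0.059·RH+f) = 0.02342 μm/a
  Sd branch = 0.01025·Sd^0.27·e^(0.036·RH+0.049·T) = 0.2449 μm/a
  sum: 0.02342 + 0.2449 → r_corr = 0.2683 μm/a
  mass loss = 0.2683 μm/a × 8.96 g/cm³ = 2.404 g·m⁻²·a⁻¹
Ordering by g·m⁻²·a⁻¹: zinc (3.2) > copper (2.4)

zinc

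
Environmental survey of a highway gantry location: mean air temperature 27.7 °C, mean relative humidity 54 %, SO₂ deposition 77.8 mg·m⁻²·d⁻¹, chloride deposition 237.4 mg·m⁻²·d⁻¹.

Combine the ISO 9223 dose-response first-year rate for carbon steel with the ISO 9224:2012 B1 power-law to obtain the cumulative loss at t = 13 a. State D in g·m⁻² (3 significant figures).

carbon steel: f(T) = -0.054·(T−10) [T>10 °C] = -0.9558
  Pd branch = 1.77·Pd^0.52·e^(0.02·RH+f) = 19.29 μm/a
  Sd branch = 0.102·Sd^0.62·e^(0.033·RH+0.04·T) = 54.51 μm/a
  sum: 19.29 + 54.51 → r_corr = 73.8 μm/a
ISO 9224: D(t) = r_corr · t^b with b = 0.523 (carbon steel, B1)
  D(13) = 73.8 × 13^0.523 = 73.8 × 3.825 = 282.3 μm
  Mass loss = 282.3 μm × 7.85 g/cm³ = 2216 g·m⁻²

D(13) = 2.22e+03 g·m⁻²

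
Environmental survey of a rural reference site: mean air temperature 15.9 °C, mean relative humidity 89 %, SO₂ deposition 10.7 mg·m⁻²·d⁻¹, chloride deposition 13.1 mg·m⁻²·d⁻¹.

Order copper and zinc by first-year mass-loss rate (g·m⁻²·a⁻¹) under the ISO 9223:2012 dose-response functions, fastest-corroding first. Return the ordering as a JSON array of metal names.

copper: temperature factor f = -0.080·(5.9) = -0.4720
  SO₂ term: 0.0053·10.7^0.26·exp(0.059·89-0.4720) = 1.168
  Cl⁻ term: 0.01025·13.1^0.27·exp(0.036·89+0.049·15.9) = 1.102
  r_corr = 1.168 + 1.102 = 2.27 μm/a
  mass loss = 2.27 μm/a × 8.96 g/cm³ = 20.34 g·m⁻²·a⁻¹
zinc: temperature factor f = -0.071·(5.9) = -0.4189
  Pd branch = 0.0129·Pd^0.44·e^(0.046·RH+f) = 1.444 μm/a
  Sd branch = 0.0175·Sd^0.57·e^(0.008·RH+0.085·T) = 0.5971 μm/a
  r_corr = 1.444 + 0.5971 = 2.041 μm/a
  mass loss = 2.041 μm/a × 7.14 g/cm³ = 14.57 g·m⁻²·a⁻¹
Ordering by g·m⁻²·a⁻¹: copper (20.3) > zinc (14.6)

["copper", "zinc"]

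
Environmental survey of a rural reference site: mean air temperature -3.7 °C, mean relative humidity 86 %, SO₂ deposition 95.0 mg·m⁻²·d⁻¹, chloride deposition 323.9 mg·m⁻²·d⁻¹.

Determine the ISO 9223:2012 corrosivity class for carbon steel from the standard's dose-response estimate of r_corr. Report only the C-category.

C4

carbon steel: T≤10 °C ⇒ hinge +0.150·(-3.7−10) = -2.0550
  sulphur-dioxide contribution → 13.52 μm/a
  chloride contribution → 54.11 μm/a
  ⇒ r_corr(carbon steel) = 67.63 μm/a
67.6 μm/a falls in (50, 80] for carbon steel → category C4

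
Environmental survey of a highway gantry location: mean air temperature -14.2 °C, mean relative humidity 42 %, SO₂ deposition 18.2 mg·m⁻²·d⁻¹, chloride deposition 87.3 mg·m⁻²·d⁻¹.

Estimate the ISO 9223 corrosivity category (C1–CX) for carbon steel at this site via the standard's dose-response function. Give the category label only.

carbon steel: temperature factor f = +0.150·(-24.2) = -3.6300
  Pd branch = 1.77·Pd^0.52·e^(0.02·RH+f) = 0.4915 μm/a
  Cl⁻ term: 0.102·87.3^0.62·exp(0.033·42+0.04·-14.2) = 3.692
  sum: 0.4915 + 3.692 → r_corr = 4.184 μm/a
ISO 9223 Table 2 (carbon steel): 1.3 < 4.18 ≤ 25 μm/a ⇒ C2

C2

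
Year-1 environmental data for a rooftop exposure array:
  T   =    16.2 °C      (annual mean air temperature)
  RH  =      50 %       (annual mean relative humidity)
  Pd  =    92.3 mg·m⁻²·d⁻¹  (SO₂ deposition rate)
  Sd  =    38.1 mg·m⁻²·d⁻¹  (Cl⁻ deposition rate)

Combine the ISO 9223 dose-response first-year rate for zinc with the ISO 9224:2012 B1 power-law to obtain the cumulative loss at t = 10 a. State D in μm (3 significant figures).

D(10) = 9.30 μm

zinc: temperature factor f = -0.071·(6.2) = -0.4402
  SO₂ term: 0.0129·92.3^0.44·exp(0.046·50-0.4402) = 0.6067
  Cl⁻ term: 0.0175·38.1^0.57·exp(0.008·50+0.085·16.2) = 0.824
  r_corr = 0.6067 + 0.824 = 1.431 μm/a
ISO 9224: D(t) = r_corr · t^b with b = 0.813 (zinc, B1)
  D(10) = 1.431 × 10^0.813 = 1.431 × 6.501 = 9.301 μm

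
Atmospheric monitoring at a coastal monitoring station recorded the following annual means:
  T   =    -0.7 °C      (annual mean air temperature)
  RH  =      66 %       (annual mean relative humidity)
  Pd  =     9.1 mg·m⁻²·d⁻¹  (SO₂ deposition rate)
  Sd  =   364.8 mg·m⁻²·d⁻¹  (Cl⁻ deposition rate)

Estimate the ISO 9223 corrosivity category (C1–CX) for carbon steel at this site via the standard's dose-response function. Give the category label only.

carbon steel: T≤10 °C ⇒ hinge +0.150·(-0.7−10) = -1.6050
  Pd branch = 1.77·Pd^0.52·e^(0.02·RH+f) = 4.197 μm/a
  Sd branch = 0.102·Sd^0.62·e^(0.033·RH+0.04·T) = 33.95 μm/a
  r_corr = 4.197 + 33.95 = 38.14 μm/a
ISO 9223 Table 2 (carbon steel): 25 < 38.1 ≤ 50 μm/a ⇒ C3

C3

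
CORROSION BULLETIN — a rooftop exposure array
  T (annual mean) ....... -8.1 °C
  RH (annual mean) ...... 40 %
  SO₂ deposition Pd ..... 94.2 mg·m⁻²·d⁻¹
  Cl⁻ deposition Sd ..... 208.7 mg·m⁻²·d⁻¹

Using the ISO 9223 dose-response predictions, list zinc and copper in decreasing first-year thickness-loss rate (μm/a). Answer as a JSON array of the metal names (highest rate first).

zinc: temperature factor f = +0.038·(-18.1) = -0.6878
  sulphur-dioxide contribution → 0.3017 μm/a
  chloride contribution → 0.2542 μm/a
  ⇒ r_corr(zinc) = 0.5559 μm/a
copper: f(T) = +0.126·(T−10) [T≤10 °C] = -2.2806
  sulphur-dioxide contribution → 0.01871 μm/a
  chloride contribution → 0.123 μm/a
  total first-year rate 0.1417 μm/a
Ordering by μm/a: zinc (0.556) > copper (0.142)

["zinc", "copper"]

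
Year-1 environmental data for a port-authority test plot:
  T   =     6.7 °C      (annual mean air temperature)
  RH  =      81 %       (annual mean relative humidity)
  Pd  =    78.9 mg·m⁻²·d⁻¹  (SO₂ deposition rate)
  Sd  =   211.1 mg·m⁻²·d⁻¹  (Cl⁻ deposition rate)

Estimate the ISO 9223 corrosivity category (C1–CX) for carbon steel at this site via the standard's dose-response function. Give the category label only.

C5

carbon steel: temperature factor f = +0.150·(-3.3) = -0.4950
  SO₂ term: 1.77·78.9^0.52·exp(0.02·81-0.4950) = 52.85
  Sd branch = 0.102·Sd^0.62·e^(0.033·RH+0.04·T) = 53.34 μm/a
  r_corr = 52.85 + 53.34 = 106.2 μm/a
Category bounds: 80…200 μm/a bracket r_corr ⇒ C5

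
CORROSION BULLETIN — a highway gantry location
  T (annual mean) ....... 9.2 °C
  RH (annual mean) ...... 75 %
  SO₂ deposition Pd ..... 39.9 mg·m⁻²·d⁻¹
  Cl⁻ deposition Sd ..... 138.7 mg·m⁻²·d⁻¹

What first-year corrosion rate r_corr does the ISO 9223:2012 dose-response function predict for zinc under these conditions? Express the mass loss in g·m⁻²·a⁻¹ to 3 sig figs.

zinc: temperature factor f = +0.038·(-0.8) = -0.0304
  SO₂ term: 0.0129·39.9^0.44·exp(0.046·75-0.0304) = 1.996
  Sd branch = 0.0175·Sd^0.57·e^(0.008·RH+0.085·T) = 1.159 μm/a
  r_corr = 1.996 + 1.159 = 3.155 μm/a
Convert to mass loss: 3.155 μm/a × 7.14 g/cm³ = 22.53 g·m⁻²·a⁻¹

r_corr = 22.5 g·m⁻²·a⁻¹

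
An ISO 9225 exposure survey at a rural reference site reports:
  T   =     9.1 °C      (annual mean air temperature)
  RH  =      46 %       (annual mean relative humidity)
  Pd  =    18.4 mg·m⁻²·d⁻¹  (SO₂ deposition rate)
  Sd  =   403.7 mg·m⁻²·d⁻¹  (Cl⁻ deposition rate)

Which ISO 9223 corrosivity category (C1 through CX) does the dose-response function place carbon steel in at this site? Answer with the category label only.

C3

carbon steel: f(T) = +0.150·(T−10) [T≤10 °C] = -0.1350
  sulphur-dioxide contribution → 17.64 μm/a
  chloride contribution → 27.65 μm/a
  ⇒ r_corr(carbon steel) = 45.29 μm/a
Category bounds: 25…50 μm/a bracket r_corr ⇒ C3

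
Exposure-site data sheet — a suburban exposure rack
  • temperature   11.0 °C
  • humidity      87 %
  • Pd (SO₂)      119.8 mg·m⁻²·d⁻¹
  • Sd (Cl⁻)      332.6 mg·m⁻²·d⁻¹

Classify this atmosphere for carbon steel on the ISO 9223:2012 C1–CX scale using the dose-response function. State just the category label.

carbon steel: f(T) = -0.054·(T−10) [T>10 °C] = -0.0540
  sulphur-dioxide contribution → 115.1 μm/a
  chloride contribution → 102.4 μm/a
  ⇒ r_corr(carbon steel) = 217.4 μm/a
217 μm/a falls in (200, 700] for carbon steel → category CX

CX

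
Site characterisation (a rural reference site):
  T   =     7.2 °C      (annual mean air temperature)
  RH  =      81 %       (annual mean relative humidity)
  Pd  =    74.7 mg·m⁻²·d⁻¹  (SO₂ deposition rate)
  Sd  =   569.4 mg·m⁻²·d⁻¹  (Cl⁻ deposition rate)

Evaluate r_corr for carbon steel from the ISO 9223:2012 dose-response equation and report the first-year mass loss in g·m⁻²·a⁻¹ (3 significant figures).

r_corr = 1.22e+03 g·m⁻²·a⁻¹

carbon steel: temperature factor f = +0.150·(-2.8) = -0.4200
  sulphur-dioxide contribution → 55.37 μm/a
  chloride contribution → 100.7 μm/a
  ⇒ r_corr(carbon steel) = 156 μm/a
Convert to mass loss: 156 μm/a × 7.85 g/cm³ = 1225 g·m⁻²·a⁻¹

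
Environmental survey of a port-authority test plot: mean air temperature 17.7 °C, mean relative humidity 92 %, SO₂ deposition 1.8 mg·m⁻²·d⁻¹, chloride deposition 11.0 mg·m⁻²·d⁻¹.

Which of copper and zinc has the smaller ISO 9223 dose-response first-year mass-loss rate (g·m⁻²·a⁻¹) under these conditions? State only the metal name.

zinc

copper: f(T) = -0.080·(T−10) [T>10 °C] = -0.6160
  SO₂ term: 0.0053·1.8^0.26·exp(0.059·92-0.6160) = 0.7594
  Sd branch = 0.01025·Sd^0.27·e^(0.036·RH+0.049·T) = 1.279 μm/a
  sum: 0.7594 + 1.279 → r_corr = 2.039 μm/a
  mass loss = 2.039 μm/a × 8.96 g/cm³ = 18.27 g·m⁻²·a⁻¹
zinc: T>10 °C ⇒ hinge -0.071·(17.7−10) = -0.5467
  Pd branch = 0.0129·Pd^0.44·e^(0.046·RH+f) = 0.6659 μm/a
  Cl⁻ term: 0.0175·11.0^0.57·exp(0.008·92+0.085·17.7) = 0.6452
  sum: 0.6659 + 0.6452 → r_corr = 1.311 μm/a
  mass loss = 1.311 μm/a × 7.14 g/cm³ = 9.361 g·m⁻²·a⁻¹
Ordering by g·m⁻²·a⁻¹: copper (18.3) > zinc (9.36)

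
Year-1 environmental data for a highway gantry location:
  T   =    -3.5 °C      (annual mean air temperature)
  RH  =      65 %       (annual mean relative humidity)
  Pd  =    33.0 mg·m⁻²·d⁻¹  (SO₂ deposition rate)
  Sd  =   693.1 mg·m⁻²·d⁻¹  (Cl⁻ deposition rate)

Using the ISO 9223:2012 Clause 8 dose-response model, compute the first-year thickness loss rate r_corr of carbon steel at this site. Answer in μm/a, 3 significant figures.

carbon steel: T≤10 °C ⇒ hinge +0.150·(-3.5−10) = -2.0250
  Pd branch = 1.77·Pd^0.52·e^(0.02·RH+f) = 5.281 μm/a
  Sd branch = 0.102·Sd^0.62·e^(0.033·RH+0.04·T) = 43.72 μm/a
  sum: 5.281 + 43.72 → r_corr = 49 μm/a

r_corr = 49.0 μm/a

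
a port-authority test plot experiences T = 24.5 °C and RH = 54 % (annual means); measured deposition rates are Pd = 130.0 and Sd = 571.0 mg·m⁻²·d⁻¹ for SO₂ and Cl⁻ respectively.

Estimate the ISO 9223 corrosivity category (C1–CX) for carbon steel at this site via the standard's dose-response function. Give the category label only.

carbon steel: T>10 °C ⇒ hinge -0.054·(24.5−10) = -0.7830
  Pd branch = 1.77·Pd^0.52·e^(0.02·RH+f) = 29.94 μm/a
  Cl⁻ term: 0.102·571.0^0.62·exp(0.033·54+0.04·24.5) = 82.65
  r_corr = 29.94 + 82.65 = 112.6 μm/a
113 μm/a falls in (80, 200] for carbon steel → category C5

C5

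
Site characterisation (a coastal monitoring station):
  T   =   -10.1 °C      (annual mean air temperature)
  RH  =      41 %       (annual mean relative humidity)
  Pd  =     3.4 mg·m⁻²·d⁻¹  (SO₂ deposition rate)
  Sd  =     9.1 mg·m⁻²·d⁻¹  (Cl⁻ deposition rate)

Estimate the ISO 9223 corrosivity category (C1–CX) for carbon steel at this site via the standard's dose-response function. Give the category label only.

carbon steel: f(T) = +0.150·(T−10) [T≤10 °C] = -3.0150
  Pd branch = 1.77·Pd^0.52·e^(0.02·RH+f) = 0.3724 μm/a
  Cl⁻ term: 0.102·9.1^0.62·exp(0.033·41+0.04·-10.1) = 1.036
  sum: 0.3724 + 1.036 → r_corr = 1.408 μm/a
1.41 μm/a falls in (1.3, 25] for carbon steel → category C2

C2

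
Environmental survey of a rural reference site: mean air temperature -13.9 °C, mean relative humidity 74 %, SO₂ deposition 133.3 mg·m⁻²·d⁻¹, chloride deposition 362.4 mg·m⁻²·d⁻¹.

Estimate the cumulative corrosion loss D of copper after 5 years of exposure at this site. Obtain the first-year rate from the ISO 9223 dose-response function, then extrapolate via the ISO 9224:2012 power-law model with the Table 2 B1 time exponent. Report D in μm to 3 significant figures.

D(5) = 1.28 μm

copper: temperature factor f = +0.126·(-23.9) = -3.0114
  Pd branch = 0.0053·Pd^0.26·e^(0.059·RH+f) = 0.07329 μm/a
  Cl⁻ term: 0.01025·362.4^0.27·exp(0.036·74+0.049·-13.9) = 0.3655
  r_corr = 0.07329 + 0.3655 = 0.4388 μm/a
ISO 9224: D(t) = r_corr · t^b with b = 0.667 (copper, B1)
  D(5) = 0.4388 × 5^0.667 = 0.4388 × 2.926 = 1.284 μm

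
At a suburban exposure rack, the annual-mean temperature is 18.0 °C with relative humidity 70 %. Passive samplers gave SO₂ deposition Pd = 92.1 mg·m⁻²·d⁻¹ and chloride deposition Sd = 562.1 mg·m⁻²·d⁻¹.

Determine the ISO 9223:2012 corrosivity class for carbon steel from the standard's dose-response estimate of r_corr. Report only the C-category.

carbon steel: temperature factor f = -0.054·(8.0) = -0.4320
  Pd branch = 1.77·Pd^0.52·e^(0.02·RH+f) = 48.95 μm/a
  Sd branch = 0.102·Sd^0.62·e^(0.033·RH+0.04·T) = 107 μm/a
  r_corr = 48.95 + 107 = 156 μm/a
156 μm/a falls in (80, 200] for carbon steel → category C5

C5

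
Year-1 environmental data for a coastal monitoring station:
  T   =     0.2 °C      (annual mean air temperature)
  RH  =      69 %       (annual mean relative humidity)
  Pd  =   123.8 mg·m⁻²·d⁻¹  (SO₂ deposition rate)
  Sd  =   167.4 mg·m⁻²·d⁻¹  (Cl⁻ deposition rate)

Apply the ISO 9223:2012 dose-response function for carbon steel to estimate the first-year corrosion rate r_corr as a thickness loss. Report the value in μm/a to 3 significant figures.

r_corr = 43.8 μm/a

carbon steel: T≤10 °C ⇒ hinge +0.150·(0.2−10) = -1.4700
  SO₂ term: 1.77·123.8^0.52·exp(0.02·69-1.4700) = 19.82
  Cl⁻ term: 0.102·167.4^0.62·exp(0.033·69+0.04·0.2) = 23.97
  r_corr = 19.82 + 23.97 = 43.79 μm/a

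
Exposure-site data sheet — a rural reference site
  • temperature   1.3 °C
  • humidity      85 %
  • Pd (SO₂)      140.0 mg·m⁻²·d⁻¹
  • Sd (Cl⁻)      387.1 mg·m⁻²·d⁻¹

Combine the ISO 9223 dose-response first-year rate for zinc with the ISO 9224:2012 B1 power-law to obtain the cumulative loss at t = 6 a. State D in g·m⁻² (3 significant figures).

D(6) = 160 g·m⁻²

zinc: T≤10 °C ⇒ hinge +0.038·(1.3−10) = -0.3306
  Pd branch = 0.0129·Pd^0.44·e^(0.046·RH+f) = 4.068 μm/a
  Cl⁻ term: 0.0175·387.1^0.57·exp(0.008·85+0.085·1.3) = 1.152
  r_corr = 4.068 + 1.152 = 5.22 μm/a
Power-law: D(6) = r_corr · 6^0.813
  D(6) = 5.22 × 6^0.813 = 5.22 × 4.292 = 22.4 μm
  Mass loss = 22.4 μm × 7.14 g/cm³ = 160 g·m⁻²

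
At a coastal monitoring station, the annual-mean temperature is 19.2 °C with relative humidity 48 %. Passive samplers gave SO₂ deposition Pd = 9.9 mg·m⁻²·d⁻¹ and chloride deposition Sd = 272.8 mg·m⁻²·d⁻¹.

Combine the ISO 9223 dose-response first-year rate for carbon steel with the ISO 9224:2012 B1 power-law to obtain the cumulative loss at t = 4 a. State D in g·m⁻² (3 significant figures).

carbon steel: f(T) = -0.054·(T−10) [T>10 °C] = -0.4968
  SO₂ term: 1.77·9.9^0.52·exp(0.02·48-0.4968) = 9.265
  Cl⁻ term: 0.102·272.8^0.62·exp(0.033·48+0.04·19.2) = 34.7
  r_corr = 9.265 + 34.7 = 43.96 μm/a
ISO 9224: D(t) = r_corr · t^b with b = 0.523 (carbon steel, B1)
  D(4) = 43.96 × 4^0.523 = 43.96 × 2.065 = 90.77 μm
  Mass loss = 90.77 μm × 7.85 g/cm³ = 712.6 g·m⁻²

D(4) = 713 g·m⁻²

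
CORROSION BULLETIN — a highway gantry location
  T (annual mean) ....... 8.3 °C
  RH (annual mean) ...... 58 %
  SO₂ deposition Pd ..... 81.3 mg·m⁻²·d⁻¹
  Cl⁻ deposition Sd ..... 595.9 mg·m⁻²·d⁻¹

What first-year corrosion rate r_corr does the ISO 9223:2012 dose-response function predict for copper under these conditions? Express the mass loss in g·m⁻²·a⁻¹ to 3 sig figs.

r_corr = 9.93 g·m⁻²·a⁻¹

copper: temperature factor f = +0.126·(-1.7) = -0.2142
  SO₂ term: 0.0053·81.3^0.26·exp(0.059·58-0.2142) = 0.4112
  Sd branch = 0.01025·Sd^0.27·e^(0.036·RH+0.049·T) = 0.6974 μm/a
  sum: 0.4112 + 0.6974 → r_corr = 1.109 μm/a
Convert to mass loss: 1.109 μm/a × 8.96 g/cm³ = 9.932 g·m⁻²·a⁻¹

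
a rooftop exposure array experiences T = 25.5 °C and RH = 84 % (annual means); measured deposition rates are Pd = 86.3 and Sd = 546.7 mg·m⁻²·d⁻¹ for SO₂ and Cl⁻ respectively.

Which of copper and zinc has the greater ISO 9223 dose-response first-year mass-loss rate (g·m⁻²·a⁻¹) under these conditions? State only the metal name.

zinc

copper: temperature factor f = -0.080·(15.5) = -1.2400
  Pd branch = 0.0053·Pd^0.26·e^(0.059·RH+f) = 0.6942 μm/a
  Cl⁻ term: 0.01025·546.7^0.27·exp(0.036·84+0.049·25.5) = 4.035
  r_corr = 0.6942 + 4.035 = 4.729 μm/a
  mass loss = 4.729 μm/a × 8.96 g/cm³ = 42.38 g·m⁻²·a⁻¹
zinc: f(T) = -0.071·(T−10) [T>10 °C] = -1.1005
  Pd branch = 0.0129·Pd^0.44·e^(0.046·RH+f) = 1.454 μm/a
  Cl⁻ term: 0.0175·546.7^0.57·exp(0.008·84+0.085·25.5) = 10.88
  sum: 1.454 + 10.88 → r_corr = 12.34 μm/a
  mass loss = 12.34 μm/a × 7.14 g/cm³ = 88.08 g·m⁻²·a⁻¹
Ordering by g·m⁻²·a⁻¹: zinc (88.1) > copper (42.4)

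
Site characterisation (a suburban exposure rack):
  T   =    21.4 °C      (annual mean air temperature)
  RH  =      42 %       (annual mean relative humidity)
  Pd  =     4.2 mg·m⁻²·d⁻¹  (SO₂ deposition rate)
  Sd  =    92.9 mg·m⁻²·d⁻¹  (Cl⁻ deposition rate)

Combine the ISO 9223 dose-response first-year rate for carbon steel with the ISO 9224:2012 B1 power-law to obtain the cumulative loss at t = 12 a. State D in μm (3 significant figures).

carbon steel: f(T) = -0.054·(T−10) [T>10 °C] = -0.6156
  Pd branch = 1.77·Pd^0.52·e^(0.02·RH+f) = 4.672 μm/a
  Cl⁻ term: 0.102·92.9^0.62·exp(0.033·42+0.04·21.4) = 15.94
  sum: 4.672 + 15.94 → r_corr = 20.61 μm/a
Power-law: D(12) = r_corr · 12^0.523
  D(12) = 20.61 × 12^0.523 = 20.61 × 3.668 = 75.6 μm

D(12) = 75.6 μm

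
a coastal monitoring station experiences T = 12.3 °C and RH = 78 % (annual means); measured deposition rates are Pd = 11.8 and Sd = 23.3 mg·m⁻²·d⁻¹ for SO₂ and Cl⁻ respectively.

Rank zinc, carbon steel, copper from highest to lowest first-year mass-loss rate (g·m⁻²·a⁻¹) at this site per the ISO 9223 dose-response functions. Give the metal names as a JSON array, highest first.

zinc: f(T) = -0.071·(T−10) [T>10 °C] = -0.1633
  Pd branch = 0.0129·Pd^0.44·e^(0.046·RH+f) = 1.174 μm/a
  Sd branch = 0.0175·Sd^0.57·e^(0.008·RH+0.085·T) = 0.5591 μm/a
  sum: 1.174 + 0.5591 → r_corr = 1.733 μm/a
  mass loss = 1.733 μm/a × 7.14 g/cm³ = 12.37 g·m⁻²·a⁻¹
carbon steel: f(T) = -0.054·(T−10) [T>10 °C] = -0.1242
  SO₂ term: 1.77·11.8^0.52·exp(0.02·78-0.1242) = 26.85
  Cl⁻ term: 0.102·23.3^0.62·exp(0.033·78+0.04·12.3) = 15.41
  r_corr = 26.85 + 15.41 = 42.26 μm/a
  mass loss = 42.26 μm/a × 7.85 g/cm³ = 331.8 g·m⁻²·a⁻¹
copper: f(T) = -0.080·(T−10) [T>10 °C] = -0.1840
  Pd branch = 0.0053·Pd^0.26·e^(0.059·RH+f) = 0.835 μm/a
  Sd branch = 0.01025·Sd^0.27·e^(0.036·RH+0.049·T) = 0.7264 μm/a
  sum: 0.835 + 0.7264 → r_corr = 1.561 μm/a
  mass loss = 1.561 μm/a × 8.96 g/cm³ = 13.99 g·m⁻²·a⁻¹
Ordering by g·m⁻²·a⁻¹: carbon steel (332) > copper (14) > zinc (12.4)

["carbon steel", "copper", "zinc"]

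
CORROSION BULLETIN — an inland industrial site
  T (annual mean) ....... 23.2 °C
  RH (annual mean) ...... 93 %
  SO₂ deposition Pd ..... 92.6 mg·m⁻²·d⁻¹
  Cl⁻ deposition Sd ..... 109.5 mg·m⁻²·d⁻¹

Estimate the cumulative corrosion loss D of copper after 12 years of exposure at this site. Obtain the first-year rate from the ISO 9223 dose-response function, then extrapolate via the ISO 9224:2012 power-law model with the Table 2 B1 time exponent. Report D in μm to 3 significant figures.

copper: T>10 °C ⇒ hinge -0.080·(23.2−10) = -1.0560
  SO₂ term: 0.0053·92.6^0.26·exp(0.059·93-1.0560) = 1.445
  Sd branch = 0.01025·Sd^0.27·e^(0.036·RH+0.049·T) = 3.229 μm/a
  r_corr = 1.445 + 3.229 = 4.674 μm/a
Power-law: D(12) = r_corr · 12^0.667
  D(12) = 4.674 × 12^0.667 = 4.674 × 5.246 = 24.52 μm

D(12) = 24.5 μm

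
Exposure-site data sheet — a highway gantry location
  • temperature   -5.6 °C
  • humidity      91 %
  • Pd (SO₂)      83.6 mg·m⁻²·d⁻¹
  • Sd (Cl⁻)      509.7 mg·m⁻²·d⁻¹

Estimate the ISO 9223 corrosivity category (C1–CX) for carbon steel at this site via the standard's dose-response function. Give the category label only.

carbon steel: T≤10 °C ⇒ hinge +0.150·(-5.6−10) = -2.3400
  SO₂ term: 1.77·83.6^0.52·exp(0.02·91-2.3400) = 10.51
  Sd branch = 0.102·Sd^0.62·e^(0.033·RH+0.04·T) = 78.35 μm/a
  sum: 10.51 + 78.35 → r_corr = 88.86 μm/a
Category bounds: 80…200 μm/a bracket r_corr ⇒ C5

C5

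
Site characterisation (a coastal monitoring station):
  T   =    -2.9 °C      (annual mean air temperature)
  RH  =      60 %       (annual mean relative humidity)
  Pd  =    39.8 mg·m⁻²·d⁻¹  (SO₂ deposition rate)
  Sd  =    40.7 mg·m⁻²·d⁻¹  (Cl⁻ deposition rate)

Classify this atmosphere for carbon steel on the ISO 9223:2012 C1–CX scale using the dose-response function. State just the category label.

carbon steel: f(T) = +0.150·(T−10) [T≤10 °C] = -1.9350
  SO₂ term: 1.77·39.8^0.52·exp(0.02·60-1.9350) = 5.764
  Sd branch = 0.102·Sd^0.62·e^(0.033·RH+0.04·T) = 6.547 μm/a
  sum: 5.764 + 6.547 → r_corr = 12.31 μm/a
ISO 9223 Table 2 (carbon steel): 1.3 < 12.3 ≤ 25 μm/a ⇒ C2

C2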